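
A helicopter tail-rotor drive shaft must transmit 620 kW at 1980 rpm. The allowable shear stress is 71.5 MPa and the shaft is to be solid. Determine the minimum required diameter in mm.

ω = 2π·1980/60 = 207.3 rad/s, so T = P/ω = 620×10³ / 207.3 = 2990 N·m.
For a solid shaft τ_max = 16T/(πd³), so d = (16T/(π τ_allow))^(1/3) = (16·2990/(π·7.15×10^7))^(1/3) = 0.05972 m.

59.7 mm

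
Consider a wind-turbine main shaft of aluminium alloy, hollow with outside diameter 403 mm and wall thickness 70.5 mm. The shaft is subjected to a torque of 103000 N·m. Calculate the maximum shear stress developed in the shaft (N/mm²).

J = π(d_o⁴ − d_i⁴)/32 = π(0.403⁴ − 0.262⁴)/32 = 2.127×10^-3 m⁴.
τ_max = T·r/J = 103000 × 0.202 / 2.127×10^-3 = 9.758×10^6 Pa.

9.76 N/mm²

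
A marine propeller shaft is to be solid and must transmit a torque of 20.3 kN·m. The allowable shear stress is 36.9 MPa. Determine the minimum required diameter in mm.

For a solid shaft τ_max = 16T/(πd³), so d = (16T/(π τ_allow))^(1/3) = (16·20300/(π·3.69×10^7))^(1/3) = 0.1410 m.

141 mm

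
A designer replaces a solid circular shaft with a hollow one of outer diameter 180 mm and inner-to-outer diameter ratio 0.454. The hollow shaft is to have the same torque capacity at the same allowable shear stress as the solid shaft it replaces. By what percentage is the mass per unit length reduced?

18.3 %

Equal τ_max and T ⇒ the solid shaft needs d_s³ = d_o³(1−k⁴), so d_s = 180·(1−0.454⁴)^(1/3) = 177.4 mm.
Area ratio A_h/A_s = d_o²(1−k²)/d_s² = (1−k²)/(1−k⁴)^(2/3) = 0.8172.
Mass saving = 1 − 0.8172 = 18.3 %.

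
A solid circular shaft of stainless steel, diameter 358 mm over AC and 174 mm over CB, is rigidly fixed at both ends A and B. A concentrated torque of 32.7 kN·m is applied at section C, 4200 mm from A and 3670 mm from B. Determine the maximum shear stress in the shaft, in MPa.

3.41 MPa

Compatibility: T_A·a/J_AC = T_B·b/J_CB with T_A + T_B = T₀.
J_AC = 1.61×10^-3 m⁴, J_CB = 9.00×10^-5 m⁴, so T_A = T₀·(J_AC/a)/((J_AC/a)+(J_CB/b)) = 30740 N·m, T_B = 1963 N·m.
τ in each portion: τ_AC = 3.41×10^6 Pa, τ_CB = 1.90×10^6 Pa; maximum is in AC.
τ_max = T_AC·r/J = 30740·0.179/1.61×10^-3 = 3.412×10^6 Pa.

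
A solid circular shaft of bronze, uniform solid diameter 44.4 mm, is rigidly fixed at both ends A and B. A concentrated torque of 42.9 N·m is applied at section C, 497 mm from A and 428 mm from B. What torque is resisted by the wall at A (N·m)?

19.8 N·m

With uniform GJ and both ends fixed, compatibility θ_AC = θ_CB gives T_A·a = T_B·b, together with T_A + T_B = T₀.
T_A = T₀·b/(a+b) = 42.90·428/925.0 = 19.85 N·m; T_B = 23.05 N·m.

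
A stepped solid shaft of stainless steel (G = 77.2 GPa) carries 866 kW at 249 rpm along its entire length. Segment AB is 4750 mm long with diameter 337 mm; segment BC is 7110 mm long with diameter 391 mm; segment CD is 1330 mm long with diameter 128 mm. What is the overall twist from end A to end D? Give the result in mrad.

24.7 mrad

ω = 2π·249/60 = 26.08 rad/s, so T = P/ω = 866×10³ / 26.08 = 33210 N·m.
J_AB = π(0.337)⁴/32 = 1.27×10^-3 m⁴; J_BC = π(0.391)⁴/32 = 2.29×10^-3 m⁴; J_CD = π(0.128)⁴/32 = 2.64×10^-5 m⁴.
θ = (T/G)·Σ L_i/J_i = (33210/77.2×10⁹)·(4.75/1.27×10^-3 + 7.11/2.29×10^-3 + 1.33/2.64×10^-5) = 0.02466 rad.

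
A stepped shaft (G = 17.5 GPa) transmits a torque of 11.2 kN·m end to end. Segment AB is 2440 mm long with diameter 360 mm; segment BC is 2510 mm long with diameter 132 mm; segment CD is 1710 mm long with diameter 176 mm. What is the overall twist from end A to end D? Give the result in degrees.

J_AB = π(0.360)⁴/32 = 1.65×10^-3 m⁴; J_BC = π(0.132)⁴/32 = 2.98×10^-5 m⁴; J_CD = π(0.176)⁴/32 = 9.42×10^-5 m⁴.
θ = (T/G)·Σ L_i/J_i = (11200/17.5×10⁹)·(2.44/1.65×10^-3 + 2.51/2.98×10^-5 + 1.71/9.42×10^-5) = 0.06646 rad.

3.81°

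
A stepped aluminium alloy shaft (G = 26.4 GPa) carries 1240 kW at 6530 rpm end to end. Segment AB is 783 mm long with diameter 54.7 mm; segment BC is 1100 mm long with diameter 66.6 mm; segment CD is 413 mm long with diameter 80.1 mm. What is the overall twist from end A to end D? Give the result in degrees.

6.15°

ω = 2π·6530/60 = 683.8 rad/s, so T = P/ω = 1240×10³ / 683.8 = 1813 N·m.
J_AB = π(0.0547)⁴/32 = 8.79×10^-7 m⁴; J_BC = π(0.0666)⁴/32 = 1.93×10^-6 m⁴; J_CD = π(0.0801)⁴/32 = 4.04×10^-6 m⁴.
θ = (T/G)·Σ L_i/J_i = (1813/26.4×10⁹)·(0.783/8.79×10^-7 + 1.10/1.93×10^-6 + 0.413/4.04×10^-6) = 0.1073 rad.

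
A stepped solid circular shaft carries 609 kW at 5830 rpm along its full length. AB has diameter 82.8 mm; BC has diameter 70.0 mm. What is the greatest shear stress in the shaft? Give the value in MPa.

14.8 MPa

ω = 2π·5830/60 = 610.5 rad/s, so T = P/ω = 609×10³ / 610.5 = 997.5 N·m.
Under the same torque, τ_max = 16T/(πd³) is largest where d is smallest — segment BC (d = 70.0 mm).
τ_max = 16·997.5/(π·(0.0700)³) = 1.481×10^7 Pa.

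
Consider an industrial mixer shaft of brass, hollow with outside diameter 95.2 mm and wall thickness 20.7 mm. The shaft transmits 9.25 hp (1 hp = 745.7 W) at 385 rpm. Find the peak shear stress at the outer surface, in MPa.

1.12 MPa

ω = 2π·385/60 = 40.32 rad/s, so T = P/ω = 9.25×745.7 / 40.32 = 171.1 N·m.
J = π(d_o⁴ − d_i⁴)/32 = π(0.0952⁴ − 0.0538⁴)/32 = 7.241×10^-6 m⁴.
τ_max = T·r/J = 171.1 × 0.0476 / 7.241×10^-6 = 1.125×10^6 Pa.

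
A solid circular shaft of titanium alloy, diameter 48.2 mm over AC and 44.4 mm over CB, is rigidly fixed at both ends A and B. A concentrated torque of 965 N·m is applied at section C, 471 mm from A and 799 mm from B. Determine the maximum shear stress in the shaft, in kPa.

30800 kPa

Compatibility: T_A·a/J_AC = T_B·b/J_CB with T_A + T_B = T₀.
J_AC = 5.30×10^-7 m⁴, J_CB = 3.82×10^-7 m⁴, so T_A = T₀·(J_AC/a)/((J_AC/a)+(J_CB/b)) = 677.5 N·m, T_B = 287.5 N·m.
τ in each portion: τ_AC = 3.08×10^7 Pa, τ_CB = 1.67×10^7 Pa; maximum is in AC.
τ_max = T_AC·r/J = 677.5·0.0241/5.30×10^-7 = 3.081×10^7 Pa.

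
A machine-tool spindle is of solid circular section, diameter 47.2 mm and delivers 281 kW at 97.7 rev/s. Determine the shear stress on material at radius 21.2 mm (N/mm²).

ω = 2π·97.7 = 613.9 rad/s, so T = P/ω = 281×10³ / 613.9 = 457.8 N·m.
J = πd⁴/32 = π(0.0472)⁴/32 = 4.873×10^-7 m⁴.
Shear stress varies linearly with radius: τ = T·r/J = 457.8 × 0.0212 / 4.873×10^-7 = 1.992×10^7 Pa.

19.9 N/mm²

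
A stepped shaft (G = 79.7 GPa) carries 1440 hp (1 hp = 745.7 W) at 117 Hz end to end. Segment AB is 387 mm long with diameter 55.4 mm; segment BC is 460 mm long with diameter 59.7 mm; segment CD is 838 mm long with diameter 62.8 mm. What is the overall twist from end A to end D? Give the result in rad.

ω = 2π·117 = 735.1 rad/s, so T = P/ω = 1440×745.7 / 735.1 = 1461 N·m.
J_AB = π(0.0554)⁴/32 = 9.25×10^-7 m⁴; J_BC = π(0.0597)⁴/32 = 1.25×10^-6 m⁴; J_CD = π(0.0628)⁴/32 = 1.53×10^-6 m⁴.
θ = (T/G)·Σ L_i/J_i = (1461/79.7×10⁹)·(0.387/9.25×10^-7 + 0.460/1.25×10^-6 + 0.838/1.53×10^-6) = 0.02449 rad.

0.0245 rad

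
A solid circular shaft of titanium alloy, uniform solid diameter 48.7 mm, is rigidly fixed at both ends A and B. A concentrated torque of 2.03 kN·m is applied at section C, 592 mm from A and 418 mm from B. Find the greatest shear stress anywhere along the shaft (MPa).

52.5 MPa

With uniform GJ and both ends fixed, compatibility θ_AC = θ_CB gives T_A·a = T_B·b, together with T_A + T_B = T₀.
T_A = T₀·b/(a+b) = 2030·418/1010 = 840.1 N·m; T_B = 1190 N·m.
τ in each portion: τ_AC = 3.70×10^7 Pa, τ_CB = 5.25×10^7 Pa; maximum is in CB.
τ_max = T_CB·r/J = 1190·0.0244/5.52×10^-7 = 5.247×10^7 Pa.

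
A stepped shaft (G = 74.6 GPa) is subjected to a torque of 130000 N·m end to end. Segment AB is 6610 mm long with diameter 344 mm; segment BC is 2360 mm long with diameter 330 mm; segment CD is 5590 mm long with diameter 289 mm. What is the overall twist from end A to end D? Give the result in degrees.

1.50°

J_AB = π(0.344)⁴/32 = 1.37×10^-3 m⁴; J_BC = π(0.330)⁴/32 = 1.16×10^-3 m⁴; J_CD = π(0.289)⁴/32 = 6.85×10^-4 m⁴.
θ = (T/G)·Σ L_i/J_i = (130000/74.6×10⁹)·(6.61/1.37×10^-3 + 2.36/1.16×10^-3 + 5.59/6.85×10^-4) = 0.02614 rad.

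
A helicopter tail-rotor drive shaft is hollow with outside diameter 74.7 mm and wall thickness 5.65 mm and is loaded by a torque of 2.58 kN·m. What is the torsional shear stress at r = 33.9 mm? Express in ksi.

8.63 ksi

J = π(d_o⁴ − d_i⁴)/32 = π(0.0747⁴ − 0.0634⁴)/32 = 1.471×10^-6 m⁴.
Shear stress varies linearly with radius: τ = T·r/J = 2580 × 0.0339 / 1.471×10^-6 = 5.947×10^7 Pa.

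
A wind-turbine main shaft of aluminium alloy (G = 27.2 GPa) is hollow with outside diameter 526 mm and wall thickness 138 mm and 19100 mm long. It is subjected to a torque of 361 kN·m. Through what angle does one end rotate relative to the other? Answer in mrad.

35.5 mrad

J = π(d_o⁴ − d_i⁴)/32 = π(0.526⁴ − 0.250⁴)/32 = 7.132×10^-3 m⁴.
θ = T·L/(G·J) = 361000 × 19.1 / (27.2×10⁹ × 7.132×10^-3) = 0.03554 rad.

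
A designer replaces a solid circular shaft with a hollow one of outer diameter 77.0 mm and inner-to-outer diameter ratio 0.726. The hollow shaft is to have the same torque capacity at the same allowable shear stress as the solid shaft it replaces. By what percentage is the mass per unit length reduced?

Equal τ_max and T ⇒ the solid shaft needs d_s³ = d_o³(1−k⁴), so d_s = 77.0·(1−0.726⁴)^(1/3) = 69.08 mm.
Area ratio A_h/A_s = d_o²(1−k²)/d_s² = (1−k²)/(1−k⁴)^(2/3) = 0.5875.
Mass saving = 1 − 0.5875 = 41.2 %.

41.2 %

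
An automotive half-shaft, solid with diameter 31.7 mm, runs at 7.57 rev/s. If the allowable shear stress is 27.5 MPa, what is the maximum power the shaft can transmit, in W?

8180 W

J = πd⁴/32 = π(0.0317)⁴/32 = 9.914×10^-8 m⁴.
T_max = τ_allow·J/r = 2.75×10^7 × 9.914×10^-8 / 0.0158 = 172.0 N·m.
ω = 2π·7.57 = 47.56 rad/s, so P_max = T_max·ω = 8181 W.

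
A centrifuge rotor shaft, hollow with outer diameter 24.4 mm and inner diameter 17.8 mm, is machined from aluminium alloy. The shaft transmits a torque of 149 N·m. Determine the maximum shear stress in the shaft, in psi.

J = π(d_o⁴ − d_i⁴)/32 = π(0.0244⁴ − 0.0178⁴)/32 = 2.494×10^-8 m⁴.
τ_max = T·r/J = 149.0 × 0.0122 / 2.494×10^-8 = 7.288×10^7 Pa.

10600 psi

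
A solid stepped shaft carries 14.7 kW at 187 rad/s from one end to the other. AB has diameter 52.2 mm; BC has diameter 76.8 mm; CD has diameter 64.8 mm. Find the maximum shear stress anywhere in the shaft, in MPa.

ω = 187 rad/s, so T = P/ω = 14.7×10³ / 187.0 = 78.61 N·m.
Under the same torque, τ_max = 16T/(πd³) is largest where d is smallest — segment AB (d = 52.2 mm).
τ_max = 16·78.61/(π·(0.0522)³) = 2.815×10^6 Pa.

2.81 MPa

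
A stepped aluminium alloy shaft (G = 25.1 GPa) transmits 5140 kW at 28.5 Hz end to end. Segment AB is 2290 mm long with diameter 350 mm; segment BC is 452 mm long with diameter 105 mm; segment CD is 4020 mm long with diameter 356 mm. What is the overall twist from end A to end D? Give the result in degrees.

2.75°

ω = 2π·28.5 = 179.1 rad/s, so T = P/ω = 5140×10³ / 179.1 = 28700 N·m.
J_AB = π(0.350)⁴/32 = 1.47×10^-3 m⁴; J_BC = π(0.105)⁴/32 = 1.19×10^-5 m⁴; J_CD = π(0.356)⁴/32 = 1.58×10^-3 m⁴.
θ = (T/G)·Σ L_i/J_i = (28700/25.1×10⁹)·(2.29/1.47×10^-3 + 0.452/1.19×10^-5 + 4.02/1.58×10^-3) = 0.04801 rad.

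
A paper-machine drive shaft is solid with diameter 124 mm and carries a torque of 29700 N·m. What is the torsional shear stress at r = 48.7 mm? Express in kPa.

J = πd⁴/32 = π(0.124)⁴/32 = 2.321×10^-5 m⁴.
Shear stress varies linearly with radius: τ = T·r/J = 29700 × 0.0487 / 2.321×10^-5 = 6.232×10^7 Pa.

62300 kPa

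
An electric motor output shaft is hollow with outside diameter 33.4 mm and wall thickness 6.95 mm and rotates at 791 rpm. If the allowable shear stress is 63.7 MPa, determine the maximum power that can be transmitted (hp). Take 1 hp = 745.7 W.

45.8 hp

J = π(d_o⁴ − d_i⁴)/32 = π(0.0334⁴ − 0.0195⁴)/32 = 1.080×10^-7 m⁴.
T_max = τ_allow·J/r = 6.37×10^7 × 1.080×10^-7 / 0.0167 = 411.9 N·m.
ω = 2π·791/60 = 82.83 rad/s, so P_max = T_max·ω = 3.412×10^4 W.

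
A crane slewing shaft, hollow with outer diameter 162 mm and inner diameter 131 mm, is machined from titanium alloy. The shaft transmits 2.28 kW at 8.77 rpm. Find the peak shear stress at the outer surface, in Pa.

ω = 2π·8.77/60 = 0.9184 rad/s, so T = P/ω = 2.28×10³ / 0.9184 = 2483 N·m.
J = π(d_o⁴ − d_i⁴)/32 = π(0.162⁴ − 0.131⁴)/32 = 3.871×10^-5 m⁴.
τ_max = T·r/J = 2483 × 0.0810 / 3.871×10^-5 = 5.195×10^6 Pa.

5.20e6 Pa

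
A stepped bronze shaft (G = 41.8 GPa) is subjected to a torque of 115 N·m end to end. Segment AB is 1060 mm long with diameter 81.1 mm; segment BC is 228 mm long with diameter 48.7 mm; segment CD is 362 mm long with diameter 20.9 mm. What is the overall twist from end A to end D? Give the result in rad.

0.0550 rad

J_AB = π(0.0811)⁴/32 = 4.25×10^-6 m⁴; J_BC = π(0.0487)⁴/32 = 5.52×10^-7 m⁴; J_CD = π(0.0209)⁴/32 = 1.87×10^-8 m⁴.
θ = (T/G)·Σ L_i/J_i = (115.0/41.8×10⁹)·(1.06/4.25×10^-6 + 0.228/5.52×10^-7 + 0.362/1.87×10^-8) = 0.05499 rad.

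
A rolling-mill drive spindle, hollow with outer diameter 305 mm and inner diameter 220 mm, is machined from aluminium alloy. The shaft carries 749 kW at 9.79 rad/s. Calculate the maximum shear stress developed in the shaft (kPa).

18800 kPa

ω = 9.79 rad/s, so T = P/ω = 749×10³ / 9.790 = 76510 N·m.
J = π(d_o⁴ − d_i⁴)/32 = π(0.305⁴ − 0.220⁴)/32 = 6.196×10^-4 m⁴.
τ_max = T·r/J = 76510 × 0.152 / 6.196×10^-4 = 1.883×10^7 Pa.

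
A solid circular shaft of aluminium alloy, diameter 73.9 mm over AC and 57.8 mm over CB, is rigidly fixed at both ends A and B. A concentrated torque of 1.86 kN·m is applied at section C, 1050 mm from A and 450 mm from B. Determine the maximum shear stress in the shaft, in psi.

Compatibility: T_A·a/J_AC = T_B·b/J_CB with T_A + T_B = T₀.
J_AC = 2.93×10^-6 m⁴, J_CB = 1.10×10^-6 m⁴, so T_A = T₀·(J_AC/a)/((J_AC/a)+(J_CB/b)) = 993.0 N·m, T_B = 867.0 N·m.
τ in each portion: τ_AC = 1.25×10^7 Pa, τ_CB = 2.29×10^7 Pa; maximum is in CB.
τ_max = T_CB·r/J = 867.0·0.0289/1.10×10^-6 = 2.287×10^7 Pa.

3320 psi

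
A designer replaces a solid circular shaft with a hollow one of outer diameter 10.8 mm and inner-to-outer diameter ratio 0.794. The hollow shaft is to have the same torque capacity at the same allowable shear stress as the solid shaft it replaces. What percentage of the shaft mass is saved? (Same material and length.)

Equal τ_max and T ⇒ the solid shaft needs d_s³ = d_o³(1−k⁴), so d_s = 10.8·(1−0.794⁴)^(1/3) = 9.122 mm.
Area ratio A_h/A_s = d_o²(1−k²)/d_s² = (1−k²)/(1−k⁴)^(2/3) = 0.5180.
Mass saving = 1 − 0.5180 = 48.2 %.

48.2 %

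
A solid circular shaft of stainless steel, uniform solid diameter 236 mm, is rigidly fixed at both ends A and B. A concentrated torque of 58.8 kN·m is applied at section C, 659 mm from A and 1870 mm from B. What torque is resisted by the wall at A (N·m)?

43500 N·m

With uniform GJ and both ends fixed, compatibility θ_AC = θ_CB gives T_A·a = T_B·b, together with T_A + T_B = T₀.
T_A = T₀·b/(a+b) = 58800·1870/2529 = 43480 N·m; T_B = 15320 N·m.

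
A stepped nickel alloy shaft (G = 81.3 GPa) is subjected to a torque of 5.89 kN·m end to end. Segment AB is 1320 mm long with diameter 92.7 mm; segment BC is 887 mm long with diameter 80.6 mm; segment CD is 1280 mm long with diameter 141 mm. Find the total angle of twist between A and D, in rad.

J_AB = π(0.0927)⁴/32 = 7.25×10^-6 m⁴; J_BC = π(0.0806)⁴/32 = 4.14×10^-6 m⁴; J_CD = π(0.141)⁴/32 = 3.88×10^-5 m⁴.
θ = (T/G)·Σ L_i/J_i = (5890/81.3×10⁹)·(1.32/7.25×10^-6 + 0.887/4.14×10^-6 + 1.28/3.88×10^-5) = 0.03109 rad.

0.0311 rad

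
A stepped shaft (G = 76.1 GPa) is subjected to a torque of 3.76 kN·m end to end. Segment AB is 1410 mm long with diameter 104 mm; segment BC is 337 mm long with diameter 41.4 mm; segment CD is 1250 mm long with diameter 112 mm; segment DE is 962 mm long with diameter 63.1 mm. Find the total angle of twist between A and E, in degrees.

5.63°

J_AB = π(0.104)⁴/32 = 1.15×10^-5 m⁴; J_BC = π(0.0414)⁴/32 = 2.88×10^-7 m⁴; J_CD = π(0.112)⁴/32 = 1.54×10^-5 m⁴; J_DE = π(0.0631)⁴/32 = 1.56×10^-6 m⁴.
θ = (T/G)·Σ L_i/J_i = (3760/76.1×10⁹)·(1.41/1.15×10^-5 + 0.337/2.88×10^-7 + 1.25/1.54×10^-5 + 0.962/1.56×10^-6) = 0.09834 rad.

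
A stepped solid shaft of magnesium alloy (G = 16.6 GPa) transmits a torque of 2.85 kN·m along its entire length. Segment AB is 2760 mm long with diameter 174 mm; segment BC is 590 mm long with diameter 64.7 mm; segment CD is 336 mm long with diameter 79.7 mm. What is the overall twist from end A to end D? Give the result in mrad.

J_AB = π(0.174)⁴/32 = 9.00×10^-5 m⁴; J_BC = π(0.0647)⁴/32 = 1.72×10^-6 m⁴; J_CD = π(0.0797)⁴/32 = 3.96×10^-6 m⁴.
θ = (T/G)·Σ L_i/J_i = (2850/16.6×10⁹)·(2.76/9.00×10^-5 + 0.590/1.72×10^-6 + 0.336/3.96×10^-6) = 0.07871 rad.

78.7 mrad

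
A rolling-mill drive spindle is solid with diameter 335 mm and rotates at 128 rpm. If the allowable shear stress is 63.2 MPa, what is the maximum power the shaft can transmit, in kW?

6250 kW

J = πd⁴/32 = π(0.335)⁴/32 = 1.236×10^-3 m⁴.
T_max = τ_allow·J/r = 6.32×10^7 × 1.236×10^-3 / 0.168 = 466500 N·m.
ω = 2π·128/60 = 13.40 rad/s, so P_max = T_max·ω = 6.253×10^6 W.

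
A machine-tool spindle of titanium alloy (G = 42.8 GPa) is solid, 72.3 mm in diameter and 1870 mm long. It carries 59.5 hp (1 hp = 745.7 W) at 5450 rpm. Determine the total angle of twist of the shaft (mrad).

1.27 mrad

ω = 2π·5450/60 = 570.7 rad/s, so T = P/ω = 59.5×745.7 / 570.7 = 77.74 N·m.
J = πd⁴/32 = π(0.0723)⁴/32 = 2.683×10^-6 m⁴.
θ = T·L/(G·J) = 77.74 × 1.87 / (42.8×10⁹ × 2.683×10^-6) = 1.266×10^-3 rad.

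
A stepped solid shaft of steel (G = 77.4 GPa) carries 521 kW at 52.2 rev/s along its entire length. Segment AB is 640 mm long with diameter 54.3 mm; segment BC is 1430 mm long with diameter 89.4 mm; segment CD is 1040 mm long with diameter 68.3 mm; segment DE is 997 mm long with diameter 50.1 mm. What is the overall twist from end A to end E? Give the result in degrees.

3.62°

ω = 2π·52.2 = 328.0 rad/s, so T = P/ω = 521×10³ / 328.0 = 1589 N·m.
J_AB = π(0.0543)⁴/32 = 8.53×10^-7 m⁴; J_BC = π(0.0894)⁴/32 = 6.27×10^-6 m⁴; J_CD = π(0.0683)⁴/32 = 2.14×10^-6 m⁴; J_DE = π(0.0501)⁴/32 = 6.19×10^-7 m⁴.
θ = (T/G)·Σ L_i/J_i = (1589/77.4×10⁹)·(0.640/8.53×10^-7 + 1.43/6.27×10^-6 + 1.04/2.14×10^-6 + 0.997/6.19×10^-7) = 0.06314 rad.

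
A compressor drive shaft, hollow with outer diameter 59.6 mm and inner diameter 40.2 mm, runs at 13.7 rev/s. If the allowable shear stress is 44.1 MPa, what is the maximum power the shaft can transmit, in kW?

125 kW

J = π(d_o⁴ − d_i⁴)/32 = π(0.0596⁴ − 0.0402⁴)/32 = 9.824×10^-7 m⁴.
T_max = τ_allow·J/r = 4.41×10^7 × 9.824×10^-7 / 0.0298 = 1454 N·m.
ω = 2π·13.7 = 86.08 rad/s, so P_max = T_max·ω = 1.251×10^5 W.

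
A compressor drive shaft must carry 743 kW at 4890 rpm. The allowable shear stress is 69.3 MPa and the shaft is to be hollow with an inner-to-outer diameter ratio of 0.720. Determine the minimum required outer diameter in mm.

52.6 mm

ω = 2π·4890/60 = 512.1 rad/s, so T = P/ω = 743×10³ / 512.1 = 1451 N·m.
For a hollow shaft with d_i/d_o = 0.720: τ_max = 16T/(π d_o³ (1−k⁴)), so d_o = [16T/(π τ_allow (1−k⁴))]^(1/3) = [16·1451/(π·6.93×10^7·0.7313)]^(1/3) = 0.05263 m.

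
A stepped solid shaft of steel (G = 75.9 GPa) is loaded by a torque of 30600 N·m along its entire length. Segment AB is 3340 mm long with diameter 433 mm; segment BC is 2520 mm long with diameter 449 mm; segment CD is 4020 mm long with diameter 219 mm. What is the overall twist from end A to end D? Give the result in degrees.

J_AB = π(0.433)⁴/32 = 3.45×10^-3 m⁴; J_BC = π(0.449)⁴/32 = 3.99×10^-3 m⁴; J_CD = π(0.219)⁴/32 = 2.26×10^-4 m⁴.
θ = (T/G)·Σ L_i/J_i = (30600/75.9×10⁹)·(3.34/3.45×10^-3 + 2.52/3.99×10^-3 + 4.02/2.26×10^-4) = 7.822×10^-3 rad.

0.448°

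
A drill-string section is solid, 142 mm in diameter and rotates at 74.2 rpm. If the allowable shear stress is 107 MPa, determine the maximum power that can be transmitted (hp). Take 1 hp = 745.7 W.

J = πd⁴/32 = π(0.142)⁴/32 = 3.992×10^-5 m⁴.
T_max = τ_allow·J/r = 1.07×10^8 × 3.992×10^-5 / 0.0710 = 60160 N·m.
ω = 2π·74.2/60 = 7.770 rad/s, so P_max = T_max·ω = 4.674×10^5 W.

627 hp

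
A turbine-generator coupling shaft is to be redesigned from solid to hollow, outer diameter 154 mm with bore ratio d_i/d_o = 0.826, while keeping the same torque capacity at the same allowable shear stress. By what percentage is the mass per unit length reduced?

Equal τ_max and T ⇒ the solid shaft needs d_s³ = d_o³(1−k⁴), so d_s = 154·(1−0.826⁴)^(1/3) = 125.0 mm.
Area ratio A_h/A_s = d_o²(1−k²)/d_s² = (1−k²)/(1−k⁴)^(2/3) = 0.4824.
Mass saving = 1 − 0.4824 = 51.8 %.

51.8 %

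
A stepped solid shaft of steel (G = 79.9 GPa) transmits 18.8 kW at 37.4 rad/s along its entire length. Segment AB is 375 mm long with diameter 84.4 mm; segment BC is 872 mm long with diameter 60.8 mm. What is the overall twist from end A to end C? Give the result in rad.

ω = 37.4 rad/s, so T = P/ω = 18.8×10³ / 37.40 = 502.7 N·m.
J_AB = π(0.0844)⁴/32 = 4.98×10^-6 m⁴; J_BC = π(0.0608)⁴/32 = 1.34×10^-6 m⁴.
θ = (T/G)·Σ L_i/J_i = (502.7/79.9×10⁹)·(0.375/4.98×10^-6 + 0.872/1.34×10^-6) = 4.563×10^-3 rad.

0.00456 rad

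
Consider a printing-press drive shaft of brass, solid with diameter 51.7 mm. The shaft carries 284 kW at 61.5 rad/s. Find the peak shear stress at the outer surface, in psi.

ω = 61.5 rad/s, so T = P/ω = 284×10³ / 61.50 = 4618 N·m.
J = πd⁴/32 = π(0.0517)⁴/32 = 7.014×10^-7 m⁴.
τ_max = T·r/J = 4618 × 0.0259 / 7.014×10^-7 = 1.702×10^8 Pa.

24700 psi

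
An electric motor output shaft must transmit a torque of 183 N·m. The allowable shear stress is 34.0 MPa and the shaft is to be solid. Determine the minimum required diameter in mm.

For a solid shaft τ_max = 16T/(πd³), so d = (16T/(π τ_allow))^(1/3) = (16·183.0/(π·3.40×10^7))^(1/3) = 0.03015 m.

30.2 mm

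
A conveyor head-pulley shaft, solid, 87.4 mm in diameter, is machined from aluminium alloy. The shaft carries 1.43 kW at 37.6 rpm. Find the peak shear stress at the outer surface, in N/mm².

2.77 N/mm²

ω = 2π·37.6/60 = 3.937 rad/s, so T = P/ω = 1.43×10³ / 3.937 = 363.2 N·m.
J = πd⁴/32 = π(0.0874)⁴/32 = 5.729×10^-6 m⁴.
τ_max = T·r/J = 363.2 × 0.0437 / 5.729×10^-6 = 2.770×10^6 Pa.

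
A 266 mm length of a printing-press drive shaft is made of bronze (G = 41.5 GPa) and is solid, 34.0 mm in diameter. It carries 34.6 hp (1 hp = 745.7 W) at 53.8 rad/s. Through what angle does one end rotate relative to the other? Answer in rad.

ω = 53.8 rad/s, so T = P/ω = 34.6×745.7 / 53.80 = 479.6 N·m.
J = πd⁴/32 = π(0.0340)⁴/32 = 1.312×10^-7 m⁴.
θ = T·L/(G·J) = 479.6 × 0.266 / (41.5×10⁹ × 1.312×10^-7) = 0.02343 rad.

0.0234 rad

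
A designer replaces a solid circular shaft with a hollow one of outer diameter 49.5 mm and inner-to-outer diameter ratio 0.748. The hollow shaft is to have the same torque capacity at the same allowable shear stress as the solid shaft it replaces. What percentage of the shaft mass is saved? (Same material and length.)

43.4 %

Equal τ_max and T ⇒ the solid shaft needs d_s³ = d_o³(1−k⁴), so d_s = 49.5·(1−0.748⁴)^(1/3) = 43.68 mm.
Area ratio A_h/A_s = d_o²(1−k²)/d_s² = (1−k²)/(1−k⁴)^(2/3) = 0.5658.
Mass saving = 1 − 0.5658 = 43.4 %.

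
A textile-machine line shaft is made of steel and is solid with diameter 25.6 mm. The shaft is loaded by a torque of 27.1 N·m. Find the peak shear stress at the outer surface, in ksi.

J = πd⁴/32 = π(0.0256)⁴/32 = 4.217×10^-8 m⁴.
τ_max = T·r/J = 27.10 × 0.0128 / 4.217×10^-8 = 8.227×10^6 Pa.

1.19 ksi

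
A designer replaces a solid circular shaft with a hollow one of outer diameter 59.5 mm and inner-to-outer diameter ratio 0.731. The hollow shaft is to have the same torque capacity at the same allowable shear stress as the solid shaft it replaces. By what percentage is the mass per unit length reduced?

41.7 %

Equal τ_max and T ⇒ the solid shaft needs d_s³ = d_o³(1−k⁴), so d_s = 59.5·(1−0.731⁴)^(1/3) = 53.19 mm.
Area ratio A_h/A_s = d_o²(1−k²)/d_s² = (1−k²)/(1−k⁴)^(2/3) = 0.5826.
Mass saving = 1 − 0.5826 = 41.7 %.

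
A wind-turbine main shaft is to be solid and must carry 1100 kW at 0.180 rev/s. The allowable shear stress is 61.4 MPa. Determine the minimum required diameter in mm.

ω = 2π·0.180 = 1.131 rad/s, so T = P/ω = 1100×10³ / 1.131 = 972600 N·m.
For a solid shaft τ_max = 16T/(πd³), so d = (16T/(π τ_allow))^(1/3) = (16·972600/(π·6.14×10^7))^(1/3) = 0.4321 m.

432 mm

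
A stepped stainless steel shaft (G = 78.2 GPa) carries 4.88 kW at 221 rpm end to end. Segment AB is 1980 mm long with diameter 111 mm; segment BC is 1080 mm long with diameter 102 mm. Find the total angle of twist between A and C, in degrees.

0.0362°

ω = 2π·221/60 = 23.14 rad/s, so T = P/ω = 4.88×10³ / 23.14 = 210.9 N·m.
J_AB = π(0.111)⁴/32 = 1.49×10^-5 m⁴; J_BC = π(0.102)⁴/32 = 1.06×10^-5 m⁴.
θ = (T/G)·Σ L_i/J_i = (210.9/78.2×10⁹)·(1.98/1.49×10^-5 + 1.08/1.06×10^-5) = 6.323×10^-4 rad.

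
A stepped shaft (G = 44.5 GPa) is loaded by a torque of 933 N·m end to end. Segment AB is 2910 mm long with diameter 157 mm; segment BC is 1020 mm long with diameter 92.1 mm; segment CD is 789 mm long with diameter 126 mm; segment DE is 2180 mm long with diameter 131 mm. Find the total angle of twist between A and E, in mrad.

6.30 mrad

J_AB = π(0.157)⁴/32 = 5.96×10^-5 m⁴; J_BC = π(0.0921)⁴/32 = 7.06×10^-6 m⁴; J_CD = π(0.126)⁴/32 = 2.47×10^-5 m⁴; J_DE = π(0.131)⁴/32 = 2.89×10^-5 m⁴.
θ = (T/G)·Σ L_i/J_i = (933.0/44.5×10⁹)·(2.91/5.96×10^-5 + 1.02/7.06×10^-6 + 0.789/2.47×10^-5 + 2.18/2.89×10^-5) = 6.300×10^-3 rad.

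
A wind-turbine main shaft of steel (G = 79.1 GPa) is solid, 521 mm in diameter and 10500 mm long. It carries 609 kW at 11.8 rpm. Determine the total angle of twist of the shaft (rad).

0.00904 rad

ω = 2π·11.8/60 = 1.236 rad/s, so T = P/ω = 609×10³ / 1.236 = 492800 N·m.
J = πd⁴/32 = π(0.521)⁴/32 = 7.234×10^-3 m⁴.
θ = T·L/(G·J) = 492800 × 10.5 / (79.1×10⁹ × 7.234×10^-3) = 9.044×10^-3 rad.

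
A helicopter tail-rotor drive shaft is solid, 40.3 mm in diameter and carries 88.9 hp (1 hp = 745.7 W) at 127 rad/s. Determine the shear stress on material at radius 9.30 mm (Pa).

ω = 127 rad/s, so T = P/ω = 88.9×745.7 / 127.0 = 522.0 N·m.
J = πd⁴/32 = π(0.0403)⁴/32 = 2.590×10^-7 m⁴.
Shear stress varies linearly with radius: τ = T·r/J = 522.0 × 0.00930 / 2.590×10^-7 = 1.875×10^7 Pa.

1.87e7 Pa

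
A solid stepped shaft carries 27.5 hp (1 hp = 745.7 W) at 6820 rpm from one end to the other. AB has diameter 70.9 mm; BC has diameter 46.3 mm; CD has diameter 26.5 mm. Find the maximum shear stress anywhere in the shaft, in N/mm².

ω = 2π·6820/60 = 714.2 rad/s, so T = P/ω = 27.5×745.7 / 714.2 = 28.71 N·m.
Under the same torque, τ_max = 16T/(πd³) is largest where d is smallest — segment CD (d = 26.5 mm).
τ_max = 16·28.71/(π·(0.0265)³) = 7.858×10^6 Pa.

7.86 N/mm²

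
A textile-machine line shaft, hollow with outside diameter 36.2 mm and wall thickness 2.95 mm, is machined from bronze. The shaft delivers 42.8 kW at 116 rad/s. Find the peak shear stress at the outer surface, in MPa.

77.8 MPa

ω = 116 rad/s, so T = P/ω = 42.8×10³ / 116.0 = 369.0 N·m.
J = π(d_o⁴ − d_i⁴)/32 = π(0.0362⁴ − 0.0303⁴)/32 = 8.584×10^-8 m⁴.
τ_max = T·r/J = 369.0 × 0.0181 / 8.584×10^-8 = 7.780×10^7 Pa.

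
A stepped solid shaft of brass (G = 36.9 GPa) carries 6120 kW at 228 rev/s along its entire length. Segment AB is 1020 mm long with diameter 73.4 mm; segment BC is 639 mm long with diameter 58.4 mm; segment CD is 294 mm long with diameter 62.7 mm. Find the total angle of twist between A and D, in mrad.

129 mrad

ω = 2π·228 = 1433 rad/s, so T = P/ω = 6120×10³ / 1433 = 4272 N·m.
J_AB = π(0.0734)⁴/32 = 2.85×10^-6 m⁴; J_BC = π(0.0584)⁴/32 = 1.14×10^-6 m⁴; J_CD = π(0.0627)⁴/32 = 1.52×10^-6 m⁴.
θ = (T/G)·Σ L_i/J_i = (4272/36.9×10⁹)·(1.02/2.85×10^-6 + 0.639/1.14×10^-6 + 0.294/1.52×10^-6) = 0.1287 rad.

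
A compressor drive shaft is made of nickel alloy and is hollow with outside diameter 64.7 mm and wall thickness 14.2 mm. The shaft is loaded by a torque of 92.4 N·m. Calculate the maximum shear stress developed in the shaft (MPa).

1.93 MPa

J = π(d_o⁴ − d_i⁴)/32 = π(0.0647⁴ − 0.0363⁴)/32 = 1.550×10^-6 m⁴.
τ_max = T·r/J = 92.40 × 0.0324 / 1.550×10^-6 = 1.929×10^6 Pa.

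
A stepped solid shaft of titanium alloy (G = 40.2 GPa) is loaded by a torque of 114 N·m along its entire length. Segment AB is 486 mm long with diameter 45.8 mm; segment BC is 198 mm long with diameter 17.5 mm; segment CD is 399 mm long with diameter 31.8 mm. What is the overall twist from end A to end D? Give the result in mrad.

75.4 mrad

J_AB = π(0.0458)⁴/32 = 4.32×10^-7 m⁴; J_BC = π(0.0175)⁴/32 = 9.21×10^-9 m⁴; J_CD = π(0.0318)⁴/32 = 1.00×10^-7 m⁴.
θ = (T/G)·Σ L_i/J_i = (114.0/40.2×10⁹)·(0.486/4.32×10^-7 + 0.198/9.21×10^-9 + 0.399/1.00×10^-7) = 0.07544 rad.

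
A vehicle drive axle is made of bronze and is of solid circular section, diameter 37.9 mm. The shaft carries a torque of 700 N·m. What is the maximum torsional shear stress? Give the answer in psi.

9500 psi

J = πd⁴/32 = π(0.0379)⁴/32 = 2.026×10^-7 m⁴.
τ_max = T·r/J = 700.0 × 0.0189 / 2.026×10^-7 = 6.549×10^7 Pa.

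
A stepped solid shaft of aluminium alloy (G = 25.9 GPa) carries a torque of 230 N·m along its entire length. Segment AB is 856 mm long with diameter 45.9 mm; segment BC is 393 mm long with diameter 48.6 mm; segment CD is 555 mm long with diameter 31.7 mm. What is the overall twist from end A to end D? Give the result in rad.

J_AB = π(0.0459)⁴/32 = 4.36×10^-7 m⁴; J_BC = π(0.0486)⁴/32 = 5.48×10^-7 m⁴; J_CD = π(0.0317)⁴/32 = 9.91×10^-8 m⁴.
θ = (T/G)·Σ L_i/J_i = (230.0/25.9×10⁹)·(0.856/4.36×10^-7 + 0.393/5.48×10^-7 + 0.555/9.91×10^-8) = 0.07353 rad.

0.0735 rad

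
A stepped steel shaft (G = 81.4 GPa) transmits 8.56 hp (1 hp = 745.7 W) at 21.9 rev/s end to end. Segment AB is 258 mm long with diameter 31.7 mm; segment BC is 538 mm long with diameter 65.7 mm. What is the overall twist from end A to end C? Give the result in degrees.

0.0946°

ω = 2π·21.9 = 137.6 rad/s, so T = P/ω = 8.56×745.7 / 137.6 = 46.39 N·m.
J_AB = π(0.0317)⁴/32 = 9.91×10^-8 m⁴; J_BC = π(0.0657)⁴/32 = 1.83×10^-6 m⁴.
θ = (T/G)·Σ L_i/J_i = (46.39/81.4×10⁹)·(0.258/9.91×10^-8 + 0.538/1.83×10^-6) = 1.651×10^-3 rad.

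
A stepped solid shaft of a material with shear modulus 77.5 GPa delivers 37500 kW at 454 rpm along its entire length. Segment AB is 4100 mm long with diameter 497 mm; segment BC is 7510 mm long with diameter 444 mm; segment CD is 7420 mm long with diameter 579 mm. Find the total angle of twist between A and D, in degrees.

1.94°

ω = 2π·454/60 = 47.54 rad/s, so T = P/ω = 37500×10³ / 47.54 = 788800 N·m.
J_AB = π(0.497)⁴/32 = 5.99×10^-3 m⁴; J_BC = π(0.444)⁴/32 = 3.82×10^-3 m⁴; J_CD = π(0.579)⁴/32 = 0.0110 m⁴.
θ = (T/G)·Σ L_i/J_i = (788800/77.5×10⁹)·(4.10/5.99×10^-3 + 7.51/3.82×10^-3 + 7.42/0.0110) = 0.03384 rad.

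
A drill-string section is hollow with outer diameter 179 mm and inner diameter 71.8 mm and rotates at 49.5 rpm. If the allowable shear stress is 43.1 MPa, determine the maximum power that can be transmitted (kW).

J = π(d_o⁴ − d_i⁴)/32 = π(0.179⁴ − 0.0718⁴)/32 = 9.818×10^-5 m⁴.
T_max = τ_allow·J/r = 4.31×10^7 × 9.818×10^-5 / 0.0895 = 47280 N·m.
ω = 2π·49.5/60 = 5.184 rad/s, so P_max = T_max·ω = 2.451×10^5 W.

245 kW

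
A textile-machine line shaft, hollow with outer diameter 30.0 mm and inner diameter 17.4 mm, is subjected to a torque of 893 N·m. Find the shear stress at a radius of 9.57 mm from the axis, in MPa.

J = π(d_o⁴ − d_i⁴)/32 = π(0.0300⁴ − 0.0174⁴)/32 = 7.052×10^-8 m⁴.
Shear stress varies linearly with radius: τ = T·r/J = 893.0 × 0.00957 / 7.052×10^-8 = 1.212×10^8 Pa.

121 MPa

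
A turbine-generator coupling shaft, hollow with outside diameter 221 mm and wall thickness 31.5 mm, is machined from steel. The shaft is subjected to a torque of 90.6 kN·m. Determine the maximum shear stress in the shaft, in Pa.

J = π(d_o⁴ − d_i⁴)/32 = π(0.221⁴ − 0.158⁴)/32 = 1.730×10^-4 m⁴.
τ_max = T·r/J = 90600 × 0.111 / 1.730×10^-4 = 5.787×10^7 Pa.

5.79e7 Pa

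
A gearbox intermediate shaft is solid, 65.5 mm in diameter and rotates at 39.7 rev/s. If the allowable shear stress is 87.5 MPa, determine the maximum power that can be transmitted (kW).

1200 kW

J = πd⁴/32 = π(0.0655)⁴/32 = 1.807×10^-6 m⁴.
T_max = τ_allow·J/r = 8.75×10^7 × 1.807×10^-6 / 0.0328 = 4828 N·m.
ω = 2π·39.7 = 249.4 rad/s, so P_max = T_max·ω = 1.204×10^6 W.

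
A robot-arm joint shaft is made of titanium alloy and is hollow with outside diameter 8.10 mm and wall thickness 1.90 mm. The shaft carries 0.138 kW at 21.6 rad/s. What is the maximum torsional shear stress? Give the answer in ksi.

ω = 21.6 rad/s, so T = P/ω = 0.138×10³ / 21.60 = 6.389 N·m.
J = π(d_o⁴ − d_i⁴)/32 = π(0.00810⁴ − 0.00430⁴)/32 = 3.890×10^-10 m⁴.
τ_max = T·r/J = 6.389 × 0.00405 / 3.890×10^-10 = 6.651×10^7 Pa.

9.65 ksi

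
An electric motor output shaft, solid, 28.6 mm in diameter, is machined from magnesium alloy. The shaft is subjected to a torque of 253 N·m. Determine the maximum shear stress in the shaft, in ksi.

7.99 ksi

J = πd⁴/32 = π(0.0286)⁴/32 = 6.568×10^-8 m⁴.
τ_max = T·r/J = 253.0 × 0.0143 / 6.568×10^-8 = 5.508×10^7 Pa.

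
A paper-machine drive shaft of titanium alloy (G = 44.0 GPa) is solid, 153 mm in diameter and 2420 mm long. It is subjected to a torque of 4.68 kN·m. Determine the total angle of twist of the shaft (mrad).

4.78 mrad

J = πd⁴/32 = π(0.153)⁴/32 = 5.380×10^-5 m⁴.
θ = T·L/(G·J) = 4680 × 2.42 / (44.0×10⁹ × 5.380×10^-5) = 4.785×10^-3 rad.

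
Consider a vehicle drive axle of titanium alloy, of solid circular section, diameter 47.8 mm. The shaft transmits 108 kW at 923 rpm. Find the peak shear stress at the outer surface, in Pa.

ω = 2π·923/60 = 96.66 rad/s, so T = P/ω = 108×10³ / 96.66 = 1117 N·m.
J = πd⁴/32 = π(0.0478)⁴/32 = 5.125×10^-7 m⁴.
τ_max = T·r/J = 1117 × 0.0239 / 5.125×10^-7 = 5.211×10^7 Pa.

5.21e7 Pa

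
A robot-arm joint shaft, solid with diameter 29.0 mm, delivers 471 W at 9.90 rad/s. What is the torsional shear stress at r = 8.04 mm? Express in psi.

799 psi

ω = 9.90 rad/s, so T = P/ω = 471 / 9.900 = 47.58 N·m.
J = πd⁴/32 = π(0.0290)⁴/32 = 6.944×10^-8 m⁴.
Shear stress varies linearly with radius: τ = T·r/J = 47.58 × 0.00804 / 6.944×10^-8 = 5.509×10^6 Pa.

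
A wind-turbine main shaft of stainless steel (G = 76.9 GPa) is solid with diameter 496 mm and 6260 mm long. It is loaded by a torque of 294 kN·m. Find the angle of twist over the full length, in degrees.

0.231°

J = πd⁴/32 = π(0.496)⁴/32 = 5.942×10^-3 m⁴.
θ = T·L/(G·J) = 294000 × 6.26 / (76.9×10⁹ × 5.942×10^-3) = 4.028×10^-3 rad.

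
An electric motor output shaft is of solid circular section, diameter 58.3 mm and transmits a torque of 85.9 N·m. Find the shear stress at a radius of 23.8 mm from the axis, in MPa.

1.80 MPa

J = πd⁴/32 = π(0.0583)⁴/32 = 1.134×10^-6 m⁴.
Shear stress varies linearly with radius: τ = T·r/J = 85.90 × 0.0238 / 1.134×10^-6 = 1.803×10^6 Pa.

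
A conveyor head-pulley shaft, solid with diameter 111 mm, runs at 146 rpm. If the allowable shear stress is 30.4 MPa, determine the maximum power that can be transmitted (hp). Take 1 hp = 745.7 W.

J = πd⁴/32 = π(0.111)⁴/32 = 1.490×10^-5 m⁴.
T_max = τ_allow·J/r = 3.04×10^7 × 1.490×10^-5 / 0.0555 = 8163 N·m.
ω = 2π·146/60 = 15.29 rad/s, so P_max = T_max·ω = 1.248×10^5 W.

167 hp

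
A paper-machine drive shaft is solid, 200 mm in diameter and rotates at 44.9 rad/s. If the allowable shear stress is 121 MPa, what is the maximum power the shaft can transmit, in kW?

J = πd⁴/32 = π(0.200)⁴/32 = 1.571×10^-4 m⁴.
T_max = τ_allow·J/r = 1.21×10^8 × 1.571×10^-4 / 0.100 = 190100 N·m.
ω = 44.9 rad/s, so P_max = T_max·ω = 8.534×10^6 W.

8530 kW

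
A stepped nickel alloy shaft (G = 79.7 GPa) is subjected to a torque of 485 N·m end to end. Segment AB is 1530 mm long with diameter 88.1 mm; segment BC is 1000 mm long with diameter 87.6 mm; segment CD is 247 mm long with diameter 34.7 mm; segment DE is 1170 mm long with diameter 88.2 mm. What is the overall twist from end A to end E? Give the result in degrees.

J_AB = π(0.0881)⁴/32 = 5.91×10^-6 m⁴; J_BC = π(0.0876)⁴/32 = 5.78×10^-6 m⁴; J_CD = π(0.0347)⁴/32 = 1.42×10^-7 m⁴; J_DE = π(0.0882)⁴/32 = 5.94×10^-6 m⁴.
θ = (T/G)·Σ L_i/J_i = (485.0/79.7×10⁹)·(1.53/5.91×10^-6 + 1.00/5.78×10^-6 + 0.247/1.42×10^-7 + 1.17/5.94×10^-6) = 0.01439 rad.

0.824°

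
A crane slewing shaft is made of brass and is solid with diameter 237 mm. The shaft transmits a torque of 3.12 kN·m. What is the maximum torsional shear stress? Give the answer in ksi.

0.173 ksi

J = πd⁴/32 = π(0.237)⁴/32 = 3.097×10^-4 m⁴.
τ_max = T·r/J = 3120 × 0.118 / 3.097×10^-4 = 1.194×10^6 Pa.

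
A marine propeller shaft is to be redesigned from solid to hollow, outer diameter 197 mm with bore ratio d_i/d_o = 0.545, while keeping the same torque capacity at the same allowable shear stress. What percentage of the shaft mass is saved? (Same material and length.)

25.2 %

Equal τ_max and T ⇒ the solid shaft needs d_s³ = d_o³(1−k⁴), so d_s = 197·(1−0.545⁴)^(1/3) = 191.0 mm.
Area ratio A_h/A_s = d_o²(1−k²)/d_s² = (1−k²)/(1−k⁴)^(2/3) = 0.7476.
Mass saving = 1 − 0.7476 = 25.2 %.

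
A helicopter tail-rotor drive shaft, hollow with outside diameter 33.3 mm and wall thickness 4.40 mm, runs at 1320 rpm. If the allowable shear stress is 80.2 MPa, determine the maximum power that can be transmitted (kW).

56.8 kW

J = π(d_o⁴ − d_i⁴)/32 = π(0.0333⁴ − 0.0245⁴)/32 = 8.535×10^-8 m⁴.
T_max = τ_allow·J/r = 8.02×10^7 × 8.535×10^-8 / 0.0166 = 411.1 N·m.
ω = 2π·1320/60 = 138.2 rad/s, so P_max = T_max·ω = 5.683×10^4 W.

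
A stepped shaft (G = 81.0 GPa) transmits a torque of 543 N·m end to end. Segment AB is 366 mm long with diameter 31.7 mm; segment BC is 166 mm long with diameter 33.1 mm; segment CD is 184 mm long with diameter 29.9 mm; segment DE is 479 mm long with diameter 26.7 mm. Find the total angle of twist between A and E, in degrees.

6.55°

J_AB = π(0.0317)⁴/32 = 9.91×10^-8 m⁴; J_BC = π(0.0331)⁴/32 = 1.18×10^-7 m⁴; J_CD = π(0.0299)⁴/32 = 7.85×10^-8 m⁴; J_DE = π(0.0267)⁴/32 = 4.99×10^-8 m⁴.
θ = (T/G)·Σ L_i/J_i = (543.0/81.0×10⁹)·(0.366/9.91×10^-8 + 0.166/1.18×10^-7 + 0.184/7.85×10^-8 + 0.479/4.99×10^-8) = 0.1143 rad.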